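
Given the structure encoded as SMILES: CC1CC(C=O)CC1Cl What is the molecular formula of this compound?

Walk through each heavy atom and fill implicit hydrogens from standard valence (C 4, N 3, O 2, S 2, halogen 1):
  atom 1: C, bond orders sum to 1 (valence 4) → 3 H
  atom 2: C, bond orders sum to 3 (valence 4) → 1 H
  atom 3: C, bond orders sum to 2 (valence 4) → 2 H
  atom 4: C, bond orders sum to 3 (valence 4) → 1 H
  atom 5: C, bond orders sum to 3 (valence 4) → 1 H
  atom 6: O, bond orders sum to 2 (valence 2) → 0 H
  atom 7: C, bond orders sum to 2 (valence 4) → 2 H
  atom 8: C, bond orders sum to 3 (valence 4) → 1 H
  atom 9: Cl (halogen, monovalent) → 0 H
Totals → C:7, H:11, Cl:1, O:1.

C7H11ClO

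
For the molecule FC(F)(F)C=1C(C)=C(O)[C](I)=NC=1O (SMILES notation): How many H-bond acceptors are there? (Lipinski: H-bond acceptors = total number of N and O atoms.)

N atoms: 1; O atoms: 2.
Lipinski HBA = 1 + 2 = 3.

3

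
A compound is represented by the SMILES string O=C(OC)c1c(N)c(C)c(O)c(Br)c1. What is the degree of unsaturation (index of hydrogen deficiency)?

Molecular formula: C9H10BrNO3.
DoU = (2C + 2 + N − H − X) / 2, where X is the halogen count and O/S are ignored.
    = (2·9 + 2 + 1 − 10 − 1) / 2 = 10 / 2 = 5.

5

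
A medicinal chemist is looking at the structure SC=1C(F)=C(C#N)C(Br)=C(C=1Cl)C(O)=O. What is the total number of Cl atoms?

1

Scan the SMILES for Cl atoms (remember two-letter symbols like Cl and Br are single atoms).
Chlorine count: 1.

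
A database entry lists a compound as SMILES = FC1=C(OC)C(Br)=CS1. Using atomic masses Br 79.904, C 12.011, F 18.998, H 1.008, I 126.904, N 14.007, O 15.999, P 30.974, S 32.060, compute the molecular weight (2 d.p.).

First, the molecular formula is C5H4BrFOS (counting implicit H from valence).
  Br: 1 × 79.904 = 79.904
  C: 5 × 12.011 = 60.055
  F: 1 × 18.998 = 18.998
  H: 4 × 1.008 = 4.032
  O: 1 × 15.999 = 15.999
  S: 1 × 32.060 = 32.060
Sum: 1×79.904 + 5×12.011 + 1×18.998 + 4×1.008 + 1×15.999 + 1×32.060 = 211.048 → 211.05 g/mol.

211.05 g/mol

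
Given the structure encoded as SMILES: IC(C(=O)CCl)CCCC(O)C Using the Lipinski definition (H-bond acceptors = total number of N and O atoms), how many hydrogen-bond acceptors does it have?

2

N atoms: 0; O atoms: 2.
Lipinski HBA = 0 + 2 = 2.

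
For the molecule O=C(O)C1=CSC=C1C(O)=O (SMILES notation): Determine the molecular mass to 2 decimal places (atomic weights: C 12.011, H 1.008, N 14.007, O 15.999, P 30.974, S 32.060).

172.15 g/mol

First, the molecular formula is C6H4O4S (counting implicit H from valence).
  C: 6 × 12.011 = 72.066
  H: 4 × 1.008 = 4.032
  O: 4 × 15.999 = 63.996
  S: 1 × 32.060 = 32.060
Sum: 6×12.011 + 4×1.008 + 4×15.999 + 1×32.060 = 172.154 → 172.15 g/mol.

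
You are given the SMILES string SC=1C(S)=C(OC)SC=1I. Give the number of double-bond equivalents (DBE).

3

Molecular formula: C5H5IOS3.
DoU = (2C + 2 + N − H − X) / 2, where X is the halogen count and O/S are ignored.
    = (2·5 + 2 + 0 − 5 − 1) / 2 = 6 / 2 = 3.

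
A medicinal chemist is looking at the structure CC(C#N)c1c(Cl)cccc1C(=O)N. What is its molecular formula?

Walk through each heavy atom and fill implicit hydrogens from standard valence (C 4, N 3, O 2, S 2, halogen 1); for lowercase aromatic atoms, an aromatic c carries 1 H when it has two neighbours and 0 H with three, and aromatic n carries 0 H:
  atom 1: C, bond orders sum to 1 (valence 4) → 3 H
  atom 2: C, bond orders sum to 3 (valence 4) → 1 H
  atom 3: C, bond orders sum to 4 (valence 4) → 0 H
  atom 4: N, bond orders sum to 3 (valence 3) → 0 H
  atom 5: aromatic c, 3 neighbours → 0 H
  atom 6: aromatic c, 3 neighbours → 0 H
  atom 7: Cl (halogen, monovalent) → 0 H
  atom 8: aromatic c, 2 neighbours → 1 H
  atom 9: aromatic c, 2 neighbours → 1 H
  atom 10: aromatic c, 2 neighbours → 1 H
  atom 11: aromatic c, 3 neighbours → 0 H
  atom 12: C, bond orders sum to 4 (valence 4) → 0 H
  atom 13: O, bond orders sum to 2 (valence 2) → 0 H
  atom 14: N, bond orders sum to 1 (valence 3) → 2 H
Totals → C:10, H:9, Cl:1, N:2, O:1.

C10H9ClN2O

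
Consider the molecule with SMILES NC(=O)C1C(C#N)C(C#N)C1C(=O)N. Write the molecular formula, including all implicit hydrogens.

C8H8N4O2

Walk through each heavy atom and fill implicit hydrogens from standard valence (C 4, N 3, O 2, S 2, halogen 1):
  atom 1: N, bond orders sum to 1 (valence 3) → 2 H
  atom 2: C, bond orders sum to 4 (valence 4) → 0 H
  atom 3: O, bond orders sum to 2 (valence 2) → 0 H
  atom 4: C, bond orders sum to 3 (valence 4) → 1 H
  atom 5: C, bond orders sum to 3 (valence 4) → 1 H
  atom 6: C, bond orders sum to 4 (valence 4) → 0 H
  atom 7: N, bond orders sum to 3 (valence 3) → 0 H
  atom 8: C, bond orders sum to 3 (valence 4) → 1 H
  atom 9: C, bond orders sum to 4 (valence 4) → 0 H
  atom 10: N, bond orders sum to 3 (valence 3) → 0 H
  atom 11: C, bond orders sum to 3 (valence 4) → 1 H
  atom 12: C, bond orders sum to 4 (valence 4) → 0 H
  atom 13: O, bond orders sum to 2 (valence 2) → 0 H
  atom 14: N, bond orders sum to 1 (valence 3) → 2 H
Totals → C:8, H:8, N:4, O:2.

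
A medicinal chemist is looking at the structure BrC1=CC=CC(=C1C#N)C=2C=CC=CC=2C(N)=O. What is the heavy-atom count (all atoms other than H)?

18

Every atom symbol written in the SMILES (organic subset) is one heavy atom; implicit H are not written.
Heavy atoms by element → Br:1, C:14, N:2, O:1.
Total: 18.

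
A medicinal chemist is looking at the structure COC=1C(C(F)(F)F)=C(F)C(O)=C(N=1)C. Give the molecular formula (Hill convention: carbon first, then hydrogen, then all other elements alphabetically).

C8H7F4NO2

Walk through each heavy atom and fill implicit hydrogens from standard valence (C 4, N 3, O 2, S 2, halogen 1):
  atom 1: C, bond orders sum to 1 (valence 4) → 3 H
  atom 2: O, bond orders sum to 2 (valence 2) → 0 H
  atom 3: C, bond orders sum to 4 (valence 4) → 0 H
  atom 4: C, bond orders sum to 4 (valence 4) → 0 H
  atom 5: C, bond orders sum to 4 (valence 4) → 0 H
  atom 6: F (halogen, monovalent) → 0 H
  atom 7: F (halogen, monovalent) → 0 H
  atom 8: F (halogen, monovalent) → 0 H
  atom 9: C, bond orders sum to 4 (valence 4) → 0 H
  atom 10: F (halogen, monovalent) → 0 H
  atom 11: C, bond orders sum to 4 (valence 4) → 0 H
  atom 12: O, bond orders sum to 1 (valence 2) → 1 H
  atom 13: C, bond orders sum to 4 (valence 4) → 0 H
  atom 14: N, bond orders sum to 3 (valence 3) → 0 H
  atom 15: C, bond orders sum to 1 (valence 4) → 3 H
Totals → C:8, H:7, F:4, N:1, O:2.
In Hill order: C8H7F4NO2.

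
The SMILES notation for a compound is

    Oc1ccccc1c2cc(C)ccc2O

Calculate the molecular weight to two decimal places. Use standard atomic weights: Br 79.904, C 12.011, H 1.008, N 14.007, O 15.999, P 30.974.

First, the molecular formula is C13H12O2 (counting implicit H from valence).
  C: 13 × 12.011 = 156.143
  H: 12 × 1.008 = 12.096
  O: 2 × 15.999 = 31.998
Sum: 13×12.011 + 12×1.008 + 2×15.999 = 200.237 → 200.24 g/mol.

200.24 g/mol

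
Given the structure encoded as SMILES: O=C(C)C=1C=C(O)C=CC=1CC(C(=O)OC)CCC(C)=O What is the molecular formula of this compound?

C16H20O5

Walk through each heavy atom and fill implicit hydrogens from standard valence (C 4, N 3, O 2, S 2, halogen 1):
  atom 1: O, bond orders sum to 2 (valence 2) → 0 H
  atom 2: C, bond orders sum to 4 (valence 4) → 0 H
  atom 3: C, bond orders sum to 1 (valence 4) → 3 H
  atom 4: C, bond orders sum to 4 (valence 4) → 0 H
  atom 5: C, bond orders sum to 3 (valence 4) → 1 H
  atom 6: C, bond orders sum to 4 (valence 4) → 0 H
  atom 7: O, bond orders sum to 1 (valence 2) → 1 H
  atom 8: C, bond orders sum to 3 (valence 4) → 1 H
  atom 9: C, bond orders sum to 3 (valence 4) → 1 H
  atom 10: C, bond orders sum to 4 (valence 4) → 0 H
  atom 11: C, bond orders sum to 2 (valence 4) → 2 H
  atom 12: C, bond orders sum to 3 (valence 4) → 1 H
  atom 13: C, bond orders sum to 4 (valence 4) → 0 H
  atom 14: O, bond orders sum to 2 (valence 2) → 0 H
  atom 15: O, bond orders sum to 2 (valence 2) → 0 H
  atom 16: C, bond orders sum to 1 (valence 4) → 3 H
  atom 17: C, bond orders sum to 2 (valence 4) → 2 H
  atom 18: C, bond orders sum to 2 (valence 4) → 2 H
  atom 19: C, bond orders sum to 4 (valence 4) → 0 H
  atom 20: C, bond orders sum to 1 (valence 4) → 3 H
  atom 21: O, bond orders sum to 2 (valence 2) → 0 H
Totals → C:16, H:20, O:5.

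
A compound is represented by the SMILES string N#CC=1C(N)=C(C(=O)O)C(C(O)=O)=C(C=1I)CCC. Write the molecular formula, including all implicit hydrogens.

C12H11IN2O4

Walk through each heavy atom and fill implicit hydrogens from standard valence (C 4, N 3, O 2, S 2, halogen 1):
  atom 1: N, bond orders sum to 3 (valence 3) → 0 H
  atom 2: C, bond orders sum to 4 (valence 4) → 0 H
  atom 3: C, bond orders sum to 4 (valence 4) → 0 H
  atom 4: C, bond orders sum to 4 (valence 4) → 0 H
  atom 5: N, bond orders sum to 1 (valence 3) → 2 H
  atom 6: C, bond orders sum to 4 (valence 4) → 0 H
  atom 7: C, bond orders sum to 4 (valence 4) → 0 H
  atom 8: O, bond orders sum to 2 (valence 2) → 0 H
  atom 9: O, bond orders sum to 1 (valence 2) → 1 H
  atom 10: C, bond orders sum to 4 (valence 4) → 0 H
  atom 11: C, bond orders sum to 4 (valence 4) → 0 H
  atom 12: O, bond orders sum to 1 (valence 2) → 1 H
  atom 13: O, bond orders sum to 2 (valence 2) → 0 H
  atom 14: C, bond orders sum to 4 (valence 4) → 0 H
  atom 15: C, bond orders sum to 4 (valence 4) → 0 H
  atom 16: I (halogen, monovalent) → 0 H
  atom 17: C, bond orders sum to 2 (valence 4) → 2 H
  atom 18: C, bond orders sum to 2 (valence 4) → 2 H
  atom 19: C, bond orders sum to 1 (valence 4) → 3 H
Totals → C:12, H:11, I:1, N:2, O:4.
In Hill order: C12H11IN2O4.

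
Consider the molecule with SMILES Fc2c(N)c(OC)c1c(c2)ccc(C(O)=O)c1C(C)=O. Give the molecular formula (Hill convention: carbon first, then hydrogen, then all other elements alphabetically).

Walk through each heavy atom and fill implicit hydrogens from standard valence (C 4, N 3, O 2, S 2, halogen 1); for lowercase aromatic atoms, an aromatic c carries 1 H when it has two neighbours and 0 H with three, and aromatic n carries 0 H:
  atom 1: F (halogen, monovalent) → 0 H
  atom 2: aromatic c, 3 neighbours → 0 H
  atom 3: aromatic c, 3 neighbours → 0 H
  atom 4: N, bond orders sum to 1 (valence 3) → 2 H
  atom 5: aromatic c, 3 neighbours → 0 H
  atom 6: O, bond orders sum to 2 (valence 2) → 0 H
  atom 7: C, bond orders sum to 1 (valence 4) → 3 H
  atom 8: aromatic c, 3 neighbours → 0 H
  atom 9: aromatic c, 3 neighbours → 0 H
  atom 10: aromatic c, 2 neighbours → 1 H
  atom 11: aromatic c, 2 neighbours → 1 H
  atom 12: aromatic c, 2 neighbours → 1 H
  atom 13: aromatic c, 3 neighbours → 0 H
  atom 14: C, bond orders sum to 4 (valence 4) → 0 H
  atom 15: O, bond orders sum to 1 (valence 2) → 1 H
  atom 16: O, bond orders sum to 2 (valence 2) → 0 H
  atom 17: aromatic c, 3 neighbours → 0 H
  atom 18: C, bond orders sum to 4 (valence 4) → 0 H
  atom 19: C, bond orders sum to 1 (valence 4) → 3 H
  atom 20: O, bond orders sum to 2 (valence 2) → 0 H
Totals → C:14, H:12, F:1, N:1, O:4.

C14H12FNO4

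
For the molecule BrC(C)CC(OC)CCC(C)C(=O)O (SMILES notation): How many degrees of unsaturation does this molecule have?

Molecular formula: C10H19BrO3.
DoU = (2C + 2 + N − H − X) / 2, where X is the halogen count and O/S are ignored.
    = (2·10 + 2 + 0 − 19 − 1) / 2 = 2 / 2 = 1.

1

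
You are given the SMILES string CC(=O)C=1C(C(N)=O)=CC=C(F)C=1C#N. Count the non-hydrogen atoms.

Every atom symbol written in the SMILES (organic subset) is one heavy atom; implicit H are not written.
Heavy atoms by element → C:10, F:1, N:2, O:2.
Total: 15.

15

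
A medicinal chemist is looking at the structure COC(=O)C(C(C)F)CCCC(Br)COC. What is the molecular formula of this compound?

C11H20BrFO3

Walk through each heavy atom and fill implicit hydrogens from standard valence (C 4, N 3, O 2, S 2, halogen 1):
  atom 1: C, bond orders sum to 1 (valence 4) → 3 H
  atom 2: O, bond orders sum to 2 (valence 2) → 0 H
  atom 3: C, bond orders sum to 4 (valence 4) → 0 H
  atom 4: O, bond orders sum to 2 (valence 2) → 0 H
  atom 5: C, bond orders sum to 3 (valence 4) → 1 H
  atom 6: C, bond orders sum to 3 (valence 4) → 1 H
  atom 7: C, bond orders sum to 1 (valence 4) → 3 H
  atom 8: F (halogen, monovalent) → 0 H
  atom 9: C, bond orders sum to 2 (valence 4) → 2 H
  atom 10: C, bond orders sum to 2 (valence 4) → 2 H
  atom 11: C, bond orders sum to 2 (valence 4) → 2 H
  atom 12: C, bond orders sum to 3 (valence 4) → 1 H
  atom 13: Br (halogen, monovalent) → 0 H
  atom 14: C, bond orders sum to 2 (valence 4) → 2 H
  atom 15: O, bond orders sum to 2 (valence 2) → 0 H
  atom 16: C, bond orders sum to 1 (valence 4) → 3 H
Totals → C:11, H:20, Br:1, F:1, O:3.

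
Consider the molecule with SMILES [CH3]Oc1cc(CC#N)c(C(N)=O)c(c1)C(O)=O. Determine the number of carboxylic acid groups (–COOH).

1

The carboxylic acid motif appears at heavy-atom position 15 in the SMILES.
Other groups present: 1 amide, 1 ether, 1 nitrile.
Carboxylic acid count: 1.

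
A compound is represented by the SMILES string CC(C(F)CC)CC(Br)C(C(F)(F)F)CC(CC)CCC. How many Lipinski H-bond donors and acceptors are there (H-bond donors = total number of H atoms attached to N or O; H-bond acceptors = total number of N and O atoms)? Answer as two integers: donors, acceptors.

0, 0

Donors: find every N or O and count the H atoms it carries.
  (no N or O atoms present)
Lipinski HBD = 0.
Acceptors: N atoms = 0, O atoms = 0 → HBA = 0.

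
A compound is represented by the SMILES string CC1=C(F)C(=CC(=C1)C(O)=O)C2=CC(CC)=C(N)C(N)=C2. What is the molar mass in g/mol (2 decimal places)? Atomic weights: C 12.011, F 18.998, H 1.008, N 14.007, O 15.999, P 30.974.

288.32 g/mol

First, the molecular formula is C16H17FN2O2 (counting implicit H from valence).
  C: 16 × 12.011 = 192.176
  F: 1 × 18.998 = 18.998
  H: 17 × 1.008 = 17.136
  N: 2 × 14.007 = 28.014
  O: 2 × 15.999 = 31.998
Sum: 16×12.011 + 1×18.998 + 17×1.008 + 2×14.007 + 2×15.999 = 288.322 → 288.32 g/mol.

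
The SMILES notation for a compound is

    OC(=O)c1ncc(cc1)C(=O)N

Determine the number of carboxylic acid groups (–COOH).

1

The carboxylic acid motif appears at heavy-atom position 2 in the SMILES.
Other groups present: 1 amide.
Carboxylic acid count: 1.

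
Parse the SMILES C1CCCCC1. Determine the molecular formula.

C6H12

Walk through each heavy atom and fill implicit hydrogens from standard valence (C 4, N 3, O 2, S 2, halogen 1):
  atom 1: C, bond orders sum to 2 (valence 4) → 2 H
  atom 2: C, bond orders sum to 2 (valence 4) → 2 H
  atom 3: C, bond orders sum to 2 (valence 4) → 2 H
  atom 4: C, bond orders sum to 2 (valence 4) → 2 H
  atom 5: C, bond orders sum to 2 (valence 4) → 2 H
  atom 6: C, bond orders sum to 2 (valence 4) → 2 H
Totals → C:6, H:12.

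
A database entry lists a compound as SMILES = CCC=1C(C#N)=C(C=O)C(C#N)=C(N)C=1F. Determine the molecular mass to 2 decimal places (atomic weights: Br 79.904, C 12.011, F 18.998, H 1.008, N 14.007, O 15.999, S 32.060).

217.20 g/mol

First, the molecular formula is C11H8FN3O (counting implicit H from valence).
  C: 11 × 12.011 = 132.121
  F: 1 × 18.998 = 18.998
  H: 8 × 1.008 = 8.064
  N: 3 × 14.007 = 42.021
  O: 1 × 15.999 = 15.999
Sum: 11×12.011 + 1×18.998 + 8×1.008 + 3×14.007 + 1×15.999 = 217.203 → 217.20 g/mol.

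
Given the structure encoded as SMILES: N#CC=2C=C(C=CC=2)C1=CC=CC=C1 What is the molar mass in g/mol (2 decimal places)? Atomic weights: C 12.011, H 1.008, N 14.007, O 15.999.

179.22 g/mol

First, the molecular formula is C13H9N (counting implicit H from valence).
  C: 13 × 12.011 = 156.143
  H: 9 × 1.008 = 9.072
  N: 1 × 14.007 = 14.007
Sum: 13×12.011 + 9×1.008 + 1×14.007 = 179.222 → 179.22 g/mol.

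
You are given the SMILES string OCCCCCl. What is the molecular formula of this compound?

Walk through each heavy atom and fill implicit hydrogens from standard valence (C 4, N 3, O 2, S 2, halogen 1):
  atom 1: O, bond orders sum to 1 (valence 2) → 1 H
  atom 2: C, bond orders sum to 2 (valence 4) → 2 H
  atom 3: C, bond orders sum to 2 (valence 4) → 2 H
  atom 4: C, bond orders sum to 2 (valence 4) → 2 H
  atom 5: C, bond orders sum to 2 (valence 4) → 2 H
  atom 6: Cl (halogen, monovalent) → 0 H
Totals → C:4, H:9, Cl:1, O:1.
In Hill order: C4H9ClO.

C4H9ClO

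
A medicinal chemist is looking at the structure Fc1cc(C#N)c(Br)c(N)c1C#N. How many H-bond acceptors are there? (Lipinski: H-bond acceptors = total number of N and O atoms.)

3

N atoms: 3; O atoms: 0.
Lipinski HBA = 3 + 0 = 3.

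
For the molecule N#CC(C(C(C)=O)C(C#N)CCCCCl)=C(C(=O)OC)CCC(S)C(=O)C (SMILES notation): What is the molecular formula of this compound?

C19H25ClN2O4S

Walk through each heavy atom and fill implicit hydrogens from standard valence (C 4, N 3, O 2, S 2, halogen 1):
  atom 1: N, bond orders sum to 3 (valence 3) → 0 H
  atom 2: C, bond orders sum to 4 (valence 4) → 0 H
  atom 3: C, bond orders sum to 4 (valence 4) → 0 H
  atom 4: C, bond orders sum to 3 (valence 4) → 1 H
  atom 5: C, bond orders sum to 4 (valence 4) → 0 H
  atom 6: C, bond orders sum to 1 (valence 4) → 3 H
  atom 7: O, bond orders sum to 2 (valence 2) → 0 H
  atom 8: C, bond orders sum to 3 (valence 4) → 1 H
  atom 9: C, bond orders sum to 4 (valence 4) → 0 H
  atom 10: N, bond orders sum to 3 (valence 3) → 0 H
  atom 11: C, bond orders sum to 2 (valence 4) → 2 H
  atom 12: C, bond orders sum to 2 (valence 4) → 2 H
  atom 13: C, bond orders sum to 2 (valence 4) → 2 H
  atom 14: C, bond orders sum to 2 (valence 4) → 2 H
  atom 15: Cl (halogen, monovalent) → 0 H
  atom 16: C, bond orders sum to 4 (valence 4) → 0 H
  atom 17: C, bond orders sum to 4 (valence 4) → 0 H
  atom 18: O, bond orders sum to 2 (valence 2) → 0 H
  atom 19: O, bond orders sum to 2 (valence 2) → 0 H
  atom 20: C, bond orders sum to 1 (valence 4) → 3 H
  atom 21: C, bond orders sum to 2 (valence 4) → 2 H
  atom 22: C, bond orders sum to 2 (valence 4) → 2 H
  atom 23: C, bond orders sum to 3 (valence 4) → 1 H
  atom 24: S, bond orders sum to 1 (valence 2) → 1 H
  atom 25: C, bond orders sum to 4 (valence 4) → 0 H
  atom 26: O, bond orders sum to 2 (valence 2) → 0 H
  atom 27: C, bond orders sum to 1 (valence 4) → 3 H
Totals → C:19, H:25, Cl:1, N:2, O:4, S:1.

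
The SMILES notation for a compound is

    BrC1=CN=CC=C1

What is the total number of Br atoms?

Scan the SMILES for Br atoms (remember two-letter symbols like Cl and Br are single atoms).
Bromine count: 1.

1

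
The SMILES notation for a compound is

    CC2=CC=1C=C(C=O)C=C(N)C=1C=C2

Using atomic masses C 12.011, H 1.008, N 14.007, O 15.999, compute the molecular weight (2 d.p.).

First, the molecular formula is C12H11NO (counting implicit H from valence).
  C: 12 × 12.011 = 144.132
  H: 11 × 1.008 = 11.088
  N: 1 × 14.007 = 14.007
  O: 1 × 15.999 = 15.999
Sum: 12×12.011 + 11×1.008 + 1×14.007 + 1×15.999 = 185.226 → 185.23 g/mol.

185.23 g/mol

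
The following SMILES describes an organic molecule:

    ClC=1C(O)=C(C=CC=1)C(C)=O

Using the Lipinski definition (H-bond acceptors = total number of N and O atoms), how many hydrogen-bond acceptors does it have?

N atoms: 0; O atoms: 2.
Lipinski HBA = 0 + 2 = 2.

2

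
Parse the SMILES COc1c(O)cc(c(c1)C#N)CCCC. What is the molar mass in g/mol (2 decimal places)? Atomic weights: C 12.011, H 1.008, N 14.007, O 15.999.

First, the molecular formula is C12H15NO2 (counting implicit H from valence).
  C: 12 × 12.011 = 144.132
  H: 15 × 1.008 = 15.120
  N: 1 × 14.007 = 14.007
  O: 2 × 15.999 = 31.998
Sum: 12×12.011 + 15×1.008 + 1×14.007 + 2×15.999 = 205.257 → 205.26 g/mol.

205.26 g/mol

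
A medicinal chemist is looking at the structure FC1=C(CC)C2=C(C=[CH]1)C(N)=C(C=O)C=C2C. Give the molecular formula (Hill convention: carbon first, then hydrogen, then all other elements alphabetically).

Walk through each heavy atom and fill implicit hydrogens from standard valence (C 4, N 3, O 2, S 2, halogen 1):
  atom 1: F (halogen, monovalent) → 0 H
  atom 2: C, bond orders sum to 4 (valence 4) → 0 H
  atom 3: C, bond orders sum to 4 (valence 4) → 0 H
  atom 4: C, bond orders sum to 2 (valence 4) → 2 H
  atom 5: C, bond orders sum to 1 (valence 4) → 3 H
  atom 6: C, bond orders sum to 4 (valence 4) → 0 H
  atom 7: C, bond orders sum to 4 (valence 4) → 0 H
  atom 8: C, bond orders sum to 3 (valence 4) → 1 H
  atom 9: C with explicit H count 1
  atom 10: C, bond orders sum to 4 (valence 4) → 0 H
  atom 11: N, bond orders sum to 1 (valence 3) → 2 H
  atom 12: C, bond orders sum to 4 (valence 4) → 0 H
  atom 13: C, bond orders sum to 3 (valence 4) → 1 H
  atom 14: O, bond orders sum to 2 (valence 2) → 0 H
  atom 15: C, bond orders sum to 3 (valence 4) → 1 H
  atom 16: C, bond orders sum to 4 (valence 4) → 0 H
  atom 17: C, bond orders sum to 1 (valence 4) → 3 H
Totals → C:14, H:14, F:1, N:1, O:1.
In Hill order: C14H14FNO.

C14H14FNO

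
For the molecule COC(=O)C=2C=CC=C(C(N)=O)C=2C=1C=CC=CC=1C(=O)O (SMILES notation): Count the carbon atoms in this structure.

Count every carbon token in the SMILES (each C, including those in ring-closure positions and inside branches).
Carbon count: 16.

16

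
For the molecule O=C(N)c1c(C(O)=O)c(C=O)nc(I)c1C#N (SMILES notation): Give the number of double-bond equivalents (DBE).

9

Molecular formula: C9H4IN3O4.
DoU = (2C + 2 + N − H − X) / 2, where X is the halogen count and O/S are ignored.
    = (2·9 + 2 + 3 − 4 − 1) / 2 = 18 / 2 = 9.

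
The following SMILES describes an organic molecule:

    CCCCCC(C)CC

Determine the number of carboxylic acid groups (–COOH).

0

Scan the SMILES for the carboxylic acid motif — none present.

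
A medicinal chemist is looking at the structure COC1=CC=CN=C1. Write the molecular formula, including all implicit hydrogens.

Walk through each heavy atom and fill implicit hydrogens from standard valence (C 4, N 3, O 2, S 2, halogen 1):
  atom 1: C, bond orders sum to 1 (valence 4) → 3 H
  atom 2: O, bond orders sum to 2 (valence 2) → 0 H
  atom 3: C, bond orders sum to 4 (valence 4) → 0 H
  atom 4: C, bond orders sum to 3 (valence 4) → 1 H
  atom 5: C, bond orders sum to 3 (valence 4) → 1 H
  atom 6: C, bond orders sum to 3 (valence 4) → 1 H
  atom 7: N, bond orders sum to 3 (valence 3) → 0 H
  atom 8: C, bond orders sum to 3 (valence 4) → 1 H
Totals → C:6, H:7, N:1, O:1.
In Hill order: C6H7NO.

C6H7NO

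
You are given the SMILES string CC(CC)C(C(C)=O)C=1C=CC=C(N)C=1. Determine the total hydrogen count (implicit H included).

19

Walk through each heavy atom and fill implicit hydrogens from standard valence (C 4, N 3, O 2, S 2, halogen 1):
  atom 1: C, bond orders sum to 1 (valence 4) → 3 H
  atom 2: C, bond orders sum to 3 (valence 4) → 1 H
  atom 3: C, bond orders sum to 2 (valence 4) → 2 H
  atom 4: C, bond orders sum to 1 (valence 4) → 3 H
  atom 5: C, bond orders sum to 3 (valence 4) → 1 H
  atom 6: C, bond orders sum to 4 (valence 4) → 0 H
  atom 7: C, bond orders sum to 1 (valence 4) → 3 H
  atom 8: O, bond orders sum to 2 (valence 2) → 0 H
  atom 9: C, bond orders sum to 4 (valence 4) → 0 H
  atom 10: C, bond orders sum to 3 (valence 4) → 1 H
  atom 11: C, bond orders sum to 3 (valence 4) → 1 H
  atom 12: C, bond orders sum to 3 (valence 4) → 1 H
  atom 13: C, bond orders sum to 4 (valence 4) → 0 H
  atom 14: N, bond orders sum to 1 (valence 3) → 2 H
  atom 15: C, bond orders sum to 3 (valence 4) → 1 H
Total hydrogens: 19.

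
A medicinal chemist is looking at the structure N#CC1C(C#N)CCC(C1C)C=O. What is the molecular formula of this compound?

C10H12N2O

Walk through each heavy atom and fill implicit hydrogens from standard valence (C 4, N 3, O 2, S 2, halogen 1):
  atom 1: N, bond orders sum to 3 (valence 3) → 0 H
  atom 2: C, bond orders sum to 4 (valence 4) → 0 H
  atom 3: C, bond orders sum to 3 (valence 4) → 1 H
  atom 4: C, bond orders sum to 3 (valence 4) → 1 H
  atom 5: C, bond orders sum to 4 (valence 4) → 0 H
  atom 6: N, bond orders sum to 3 (valence 3) → 0 H
  atom 7: C, bond orders sum to 2 (valence 4) → 2 H
  atom 8: C, bond orders sum to 2 (valence 4) → 2 H
  atom 9: C, bond orders sum to 3 (valence 4) → 1 H
  atom 10: C, bond orders sum to 3 (valence 4) → 1 H
  atom 11: C, bond orders sum to 1 (valence 4) → 3 H
  atom 12: C, bond orders sum to 3 (valence 4) → 1 H
  atom 13: O, bond orders sum to 2 (valence 2) → 0 H
Totals → C:10, H:12, N:2, O:1.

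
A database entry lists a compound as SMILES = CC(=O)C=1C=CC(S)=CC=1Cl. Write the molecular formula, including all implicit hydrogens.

C8H7ClOS

Walk through each heavy atom and fill implicit hydrogens from standard valence (C 4, N 3, O 2, S 2, halogen 1):
  atom 1: C, bond orders sum to 1 (valence 4) → 3 H
  atom 2: C, bond orders sum to 4 (valence 4) → 0 H
  atom 3: O, bond orders sum to 2 (valence 2) → 0 H
  atom 4: C, bond orders sum to 4 (valence 4) → 0 H
  atom 5: C, bond orders sum to 3 (valence 4) → 1 H
  atom 6: C, bond orders sum to 3 (valence 4) → 1 H
  atom 7: C, bond orders sum to 4 (valence 4) → 0 H
  atom 8: S, bond orders sum to 1 (valence 2) → 1 H
  atom 9: C, bond orders sum to 3 (valence 4) → 1 H
  atom 10: C, bond orders sum to 4 (valence 4) → 0 H
  atom 11: Cl (halogen, monovalent) → 0 H
Totals → C:8, H:7, Cl:1, O:1, S:1.
In Hill order: C8H7ClOS.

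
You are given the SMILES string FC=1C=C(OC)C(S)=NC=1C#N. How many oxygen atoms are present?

Scan the SMILES for O atoms (remember two-letter symbols like Cl and Br are single atoms).
Oxygen count: 1.

1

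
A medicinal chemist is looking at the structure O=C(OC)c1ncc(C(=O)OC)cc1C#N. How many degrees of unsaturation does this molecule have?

8

Molecular formula: C10H8N2O4.
DoU = (2C + 2 + N − H − X) / 2, where X is the halogen count and O/S are ignored.
    = (2·10 + 2 + 2 − 8 − 0) / 2 = 16 / 2 = 8.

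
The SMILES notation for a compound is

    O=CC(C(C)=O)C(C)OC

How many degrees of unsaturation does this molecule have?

Degree of unsaturation = (number of rings) + (number of π bonds).
Ring closures in the SMILES: 0.
π bonds: 2 double bonds (each 1 DoU) → 2 DoU from unsaturation.
Total DoU = 0 + 2 = 2.

2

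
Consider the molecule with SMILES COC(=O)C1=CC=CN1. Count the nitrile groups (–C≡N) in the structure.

0

Scan the SMILES for the nitrile motif — none present.
Groups that are present: 1 ester.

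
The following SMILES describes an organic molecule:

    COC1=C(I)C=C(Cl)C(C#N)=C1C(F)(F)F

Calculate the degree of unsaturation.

6

Degree of unsaturation = (number of rings) + (number of π bonds).
Ring closures in the SMILES: 1.
π bonds: 3 double bonds (each 1 DoU), 1 triple bond (each 2 DoU) → 5 DoU from unsaturation.
Total DoU = 1 + 5 = 6.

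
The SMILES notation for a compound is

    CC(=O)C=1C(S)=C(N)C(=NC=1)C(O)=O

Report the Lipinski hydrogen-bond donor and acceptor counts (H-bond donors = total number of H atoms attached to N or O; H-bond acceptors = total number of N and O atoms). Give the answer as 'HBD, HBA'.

Donors: find every N or O and count the H atoms it carries.
  atom 3 (O): bond orders sum to 2 → 0 H
  atom 8 (N): bond orders sum to 1 → 2 H
  atom 10 (N): bond orders sum to 3 → 0 H
  atom 13 (O): bond orders sum to 1 → 1 H
  atom 14 (O): bond orders sum to 2 → 0 H
Lipinski HBD = 3.
Acceptors: N atoms = 2, O atoms = 3 → HBA = 5.

3, 5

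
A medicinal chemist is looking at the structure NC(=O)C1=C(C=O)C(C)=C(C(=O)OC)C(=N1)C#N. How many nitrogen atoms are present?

Scan the SMILES for N atoms (remember two-letter symbols like Cl and Br are single atoms).
Nitrogen count: 3.

3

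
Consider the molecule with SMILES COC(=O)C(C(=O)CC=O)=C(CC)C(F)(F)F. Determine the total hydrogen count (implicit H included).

Walk through each heavy atom and fill implicit hydrogens from standard valence (C 4, N 3, O 2, S 2, halogen 1):
  atom 1: C, bond orders sum to 1 (valence 4) → 3 H
  atom 2: O, bond orders sum to 2 (valence 2) → 0 H
  atom 3: C, bond orders sum to 4 (valence 4) → 0 H
  atom 4: O, bond orders sum to 2 (valence 2) → 0 H
  atom 5: C, bond orders sum to 4 (valence 4) → 0 H
  atom 6: C, bond orders sum to 4 (valence 4) → 0 H
  atom 7: O, bond orders sum to 2 (valence 2) → 0 H
  atom 8: C, bond orders sum to 2 (valence 4) → 2 H
  atom 9: C, bond orders sum to 3 (valence 4) → 1 H
  atom 10: O, bond orders sum to 2 (valence 2) → 0 H
  atom 11: C, bond orders sum to 4 (valence 4) → 0 H
  atom 12: C, bond orders sum to 2 (valence 4) → 2 H
  atom 13: C, bond orders sum to 1 (valence 4) → 3 H
  atom 14: C, bond orders sum to 4 (valence 4) → 0 H
  atom 15: F (halogen, monovalent) → 0 H
  atom 16: F (halogen, monovalent) → 0 H
  atom 17: F (halogen, monovalent) → 0 H
Total hydrogens: 11.

11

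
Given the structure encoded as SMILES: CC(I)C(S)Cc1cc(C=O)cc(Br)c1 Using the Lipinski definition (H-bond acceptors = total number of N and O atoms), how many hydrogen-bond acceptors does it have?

1

N atoms: 0; O atoms: 1.
Lipinski HBA = 0 + 1 = 1.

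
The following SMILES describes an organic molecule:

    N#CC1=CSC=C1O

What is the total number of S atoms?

Scan the SMILES for S atoms (remember two-letter symbols like Cl and Br are single atoms).
Sulfur count: 1.

1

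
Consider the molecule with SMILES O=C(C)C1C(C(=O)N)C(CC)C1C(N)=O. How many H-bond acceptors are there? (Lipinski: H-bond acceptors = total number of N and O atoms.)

5

N atoms: 2; O atoms: 3.
Lipinski HBA = 2 + 3 = 5.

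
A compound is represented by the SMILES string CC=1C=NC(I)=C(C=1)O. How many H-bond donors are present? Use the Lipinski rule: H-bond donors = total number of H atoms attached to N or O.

Donors: find every N or O and count the H atoms it carries.
  atom 4 (N): bond orders sum to 3 → 0 H
  atom 9 (O): bond orders sum to 1 → 1 H
Lipinski HBD = 1.

1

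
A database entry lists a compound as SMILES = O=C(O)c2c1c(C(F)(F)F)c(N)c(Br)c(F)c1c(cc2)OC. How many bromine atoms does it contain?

1

Scan the SMILES for Br atoms (remember two-letter symbols like Cl and Br are single atoms).
Bromine count: 1.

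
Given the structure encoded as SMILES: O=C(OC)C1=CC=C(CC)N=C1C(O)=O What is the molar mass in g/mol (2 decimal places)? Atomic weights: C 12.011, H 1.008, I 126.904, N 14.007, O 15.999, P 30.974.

209.20 g/mol

First, the molecular formula is C10H11NO4 (counting implicit H from valence).
  C: 10 × 12.011 = 120.110
  H: 11 × 1.008 = 11.088
  N: 1 × 14.007 = 14.007
  O: 4 × 15.999 = 63.996
Sum: 10×12.011 + 11×1.008 + 1×14.007 + 4×15.999 = 209.201 → 209.20 g/mol.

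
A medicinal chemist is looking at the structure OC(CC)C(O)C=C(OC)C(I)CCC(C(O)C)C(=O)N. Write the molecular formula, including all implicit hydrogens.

C14H26INO5

Walk through each heavy atom and fill implicit hydrogens from standard valence (C 4, N 3, O 2, S 2, halogen 1):
  atom 1: O, bond orders sum to 1 (valence 2) → 1 H
  atom 2: C, bond orders sum to 3 (valence 4) → 1 H
  atom 3: C, bond orders sum to 2 (valence 4) → 2 H
  atom 4: C, bond orders sum to 1 (valence 4) → 3 H
  atom 5: C, bond orders sum to 3 (valence 4) → 1 H
  atom 6: O, bond orders sum to 1 (valence 2) → 1 H
  atom 7: C, bond orders sum to 3 (valence 4) → 1 H
  atom 8: C, bond orders sum to 4 (valence 4) → 0 H
  atom 9: O, bond orders sum to 2 (valence 2) → 0 H
  atom 10: C, bond orders sum to 1 (valence 4) → 3 H
  atom 11: C, bond orders sum to 3 (valence 4) → 1 H
  atom 12: I (halogen, monovalent) → 0 H
  atom 13: C, bond orders sum to 2 (valence 4) → 2 H
  atom 14: C, bond orders sum to 2 (valence 4) → 2 H
  atom 15: C, bond orders sum to 3 (valence 4) → 1 H
  atom 16: C, bond orders sum to 3 (valence 4) → 1 H
  atom 17: O, bond orders sum to 1 (valence 2) → 1 H
  atom 18: C, bond orders sum to 1 (valence 4) → 3 H
  atom 19: C, bond orders sum to 4 (valence 4) → 0 H
  atom 20: O, bond orders sum to 2 (valence 2) → 0 H
  atom 21: N, bond orders sum to 1 (valence 3) → 2 H
Totals → C:14, H:26, I:1, N:1, O:5.
In Hill order: C14H26INO5.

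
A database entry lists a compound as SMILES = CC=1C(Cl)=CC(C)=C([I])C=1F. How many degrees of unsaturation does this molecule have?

Molecular formula: C8H7ClFI.
DoU = (2C + 2 + N − H − X) / 2, where X is the halogen count and O/S are ignored.
    = (2·8 + 2 + 0 − 7 − 3) / 2 = 8 / 2 = 4.

4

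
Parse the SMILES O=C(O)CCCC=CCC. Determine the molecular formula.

Walk through each heavy atom and fill implicit hydrogens from standard valence (C 4, N 3, O 2, S 2, halogen 1):
  atom 1: O, bond orders sum to 2 (valence 2) → 0 H
  atom 2: C, bond orders sum to 4 (valence 4) → 0 H
  atom 3: O, bond orders sum to 1 (valence 2) → 1 H
  atom 4: C, bond orders sum to 2 (valence 4) → 2 H
  atom 5: C, bond orders sum to 2 (valence 4) → 2 H
  atom 6: C, bond orders sum to 2 (valence 4) → 2 H
  atom 7: C, bond orders sum to 3 (valence 4) → 1 H
  atom 8: C, bond orders sum to 3 (valence 4) → 1 H
  atom 9: C, bond orders sum to 2 (valence 4) → 2 H
  atom 10: C, bond orders sum to 1 (valence 4) → 3 H
Totals → C:8, H:14, O:2.
In Hill order: C8H14O2.

C8H14O2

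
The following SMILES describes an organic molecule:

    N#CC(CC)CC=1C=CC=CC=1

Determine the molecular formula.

Walk through each heavy atom and fill implicit hydrogens from standard valence (C 4, N 3, O 2, S 2, halogen 1):
  atom 1: N, bond orders sum to 3 (valence 3) → 0 H
  atom 2: C, bond orders sum to 4 (valence 4) → 0 H
  atom 3: C, bond orders sum to 3 (valence 4) → 1 H
  atom 4: C, bond orders sum to 2 (valence 4) → 2 H
  atom 5: C, bond orders sum to 1 (valence 4) → 3 H
  atom 6: C, bond orders sum to 2 (valence 4) → 2 H
  atom 7: C, bond orders sum to 4 (valence 4) → 0 H
  atom 8: C, bond orders sum to 3 (valence 4) → 1 H
  atom 9: C, bond orders sum to 3 (valence 4) → 1 H
  atom 10: C, bond orders sum to 3 (valence 4) → 1 H
  atom 11: C, bond orders sum to 3 (valence 4) → 1 H
  atom 12: C, bond orders sum to 3 (valence 4) → 1 H
Totals → C:11, H:13, N:1.

C11H13N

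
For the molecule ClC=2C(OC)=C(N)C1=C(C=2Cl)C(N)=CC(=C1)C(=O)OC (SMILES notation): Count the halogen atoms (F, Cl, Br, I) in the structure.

2

Halogen atoms appear at heavy-atom positions 1, 11 (2×Cl).
Other groups present: 1 ester, 1 ether, 2 primary amine.
Halogen count: 2.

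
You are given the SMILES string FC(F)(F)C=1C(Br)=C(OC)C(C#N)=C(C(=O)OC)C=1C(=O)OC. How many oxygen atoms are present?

Scan the SMILES for O atoms (remember two-letter symbols like Cl and Br are single atoms).
Oxygen count: 5.

5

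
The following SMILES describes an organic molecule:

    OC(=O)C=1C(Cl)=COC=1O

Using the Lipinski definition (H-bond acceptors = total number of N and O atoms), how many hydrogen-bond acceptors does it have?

4

N atoms: 0; O atoms: 4.
Lipinski HBA = 0 + 4 = 4.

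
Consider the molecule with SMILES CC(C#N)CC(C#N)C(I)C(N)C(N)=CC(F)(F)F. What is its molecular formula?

C11H14F3IN4

Walk through each heavy atom and fill implicit hydrogens from standard valence (C 4, N 3, O 2, S 2, halogen 1):
  atom 1: C, bond orders sum to 1 (valence 4) → 3 H
  atom 2: C, bond orders sum to 3 (valence 4) → 1 H
  atom 3: C, bond orders sum to 4 (valence 4) → 0 H
  atom 4: N, bond orders sum to 3 (valence 3) → 0 H
  atom 5: C, bond orders sum to 2 (valence 4) → 2 H
  atom 6: C, bond orders sum to 3 (valence 4) → 1 H
  atom 7: C, bond orders sum to 4 (valence 4) → 0 H
  atom 8: N, bond orders sum to 3 (valence 3) → 0 H
  atom 9: C, bond orders sum to 3 (valence 4) → 1 H
  atom 10: I (halogen, monovalent) → 0 H
  atom 11: C, bond orders sum to 3 (valence 4) → 1 H
  atom 12: N, bond orders sum to 1 (valence 3) → 2 H
  atom 13: C, bond orders sum to 4 (valence 4) → 0 H
  atom 14: N, bond orders sum to 1 (valence 3) → 2 H
  atom 15: C, bond orders sum to 3 (valence 4) → 1 H
  atom 16: C, bond orders sum to 4 (valence 4) → 0 H
  atom 17: F (halogen, monovalent) → 0 H
  atom 18: F (halogen, monovalent) → 0 H
  atom 19: F (halogen, monovalent) → 0 H
Totals → C:11, H:14, F:3, I:1, N:4.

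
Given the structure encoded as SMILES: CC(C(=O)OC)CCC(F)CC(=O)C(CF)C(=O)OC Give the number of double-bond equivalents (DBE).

Degree of unsaturation = (number of rings) + (number of π bonds).
Ring closures in the SMILES: 0.
π bonds: 3 double bonds (each 1 DoU) → 3 DoU from unsaturation.
Total DoU = 0 + 3 = 3.

3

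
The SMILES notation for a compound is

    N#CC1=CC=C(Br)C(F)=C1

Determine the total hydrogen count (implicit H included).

Walk through each heavy atom and fill implicit hydrogens from standard valence (C 4, N 3, O 2, S 2, halogen 1):
  atom 1: N, bond orders sum to 3 (valence 3) → 0 H
  atom 2: C, bond orders sum to 4 (valence 4) → 0 H
  atom 3: C, bond orders sum to 4 (valence 4) → 0 H
  atom 4: C, bond orders sum to 3 (valence 4) → 1 H
  atom 5: C, bond orders sum to 3 (valence 4) → 1 H
  atom 6: C, bond orders sum to 4 (valence 4) → 0 H
  atom 7: Br (halogen, monovalent) → 0 H
  atom 8: C, bond orders sum to 4 (valence 4) → 0 H
  atom 9: F (halogen, monovalent) → 0 H
  atom 10: C, bond orders sum to 3 (valence 4) → 1 H
Total hydrogens: 3.

3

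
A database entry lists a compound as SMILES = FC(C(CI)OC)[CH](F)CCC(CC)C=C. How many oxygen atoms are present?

1

Scan the SMILES for O atoms (remember two-letter symbols like Cl and Br are single atoms).
Oxygen count: 1.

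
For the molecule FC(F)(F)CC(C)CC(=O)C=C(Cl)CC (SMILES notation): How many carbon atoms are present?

Count every carbon token in the SMILES (each C, including those in ring-closure positions and inside branches).
Carbon count: 10.

10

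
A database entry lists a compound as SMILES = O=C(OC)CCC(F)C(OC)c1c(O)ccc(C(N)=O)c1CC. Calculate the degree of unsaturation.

Molecular formula: C16H22FNO5.
DoU = (2C + 2 + N − H − X) / 2, where X is the halogen count and O/S are ignored.
    = (2·16 + 2 + 1 − 22 − 1) / 2 = 12 / 2 = 6.

6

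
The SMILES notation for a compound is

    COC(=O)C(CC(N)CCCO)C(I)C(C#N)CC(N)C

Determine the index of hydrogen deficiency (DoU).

3

Degree of unsaturation = (number of rings) + (number of π bonds).
Ring closures in the SMILES: 0.
π bonds: 1 double bond (each 1 DoU), 1 triple bond (each 2 DoU) → 3 DoU from unsaturation.
Total DoU = 0 + 3 = 3.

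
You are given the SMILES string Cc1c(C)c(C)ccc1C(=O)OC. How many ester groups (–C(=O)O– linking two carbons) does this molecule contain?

1

The ester motif appears at heavy-atom position 10 in the SMILES.
Ester count: 1.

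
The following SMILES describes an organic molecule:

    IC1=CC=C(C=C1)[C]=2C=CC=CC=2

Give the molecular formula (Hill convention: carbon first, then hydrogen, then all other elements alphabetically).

Walk through each heavy atom and fill implicit hydrogens from standard valence (C 4, N 3, O 2, S 2, halogen 1):
  atom 1: I (halogen, monovalent) → 0 H
  atom 2: C, bond orders sum to 4 (valence 4) → 0 H
  atom 3: C, bond orders sum to 3 (valence 4) → 1 H
  atom 4: C, bond orders sum to 3 (valence 4) → 1 H
  atom 5: C, bond orders sum to 4 (valence 4) → 0 H
  atom 6: C, bond orders sum to 3 (valence 4) → 1 H
  atom 7: C, bond orders sum to 3 (valence 4) → 1 H
  atom 8: C with explicit H count 0
  atom 9: C, bond orders sum to 3 (valence 4) → 1 H
  atom 10: C, bond orders sum to 3 (valence 4) → 1 H
  atom 11: C, bond orders sum to 3 (valence 4) → 1 H
  atom 12: C, bond orders sum to 3 (valence 4) → 1 H
  atom 13: C, bond orders sum to 3 (valence 4) → 1 H
Totals → C:12, H:9, I:1.
In Hill order: C12H9I.

C12H9I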